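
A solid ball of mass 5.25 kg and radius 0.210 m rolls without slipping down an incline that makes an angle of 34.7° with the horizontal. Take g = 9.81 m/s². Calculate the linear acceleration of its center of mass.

a ≈ 3.99 m/s²

Translation along the incline: Mg sinθ − f = Ma.
Rotation about the center: fR = Iα with I = (2/5)MR². No-slip gives a = αR, so f = (I/R²)a = (2/5)M a.
Substituting: Mg sinθ = (1 + 0.4000)Ma, so a = g sinθ/(1 + 0.4000) = (9.81) sin 34.7° / 1.400 = 3.989 m/s².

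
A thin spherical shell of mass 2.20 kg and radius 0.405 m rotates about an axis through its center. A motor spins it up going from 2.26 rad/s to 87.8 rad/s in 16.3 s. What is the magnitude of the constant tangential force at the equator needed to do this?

I = (2/3)MR² = (2/3)(2.20)(0.405)² = 0.2406 kg·m².
α = Δω/Δt = (87.8 − 2.26)/16.3 = 5.248 rad/s².
The required torque is τ = Iα = (0.2406)(5.248) = 1.262 N·m.
A tangential force at the equator gives τ = FR, so F = τ/R = 1.262/0.405 = 3.117 N.

F ≈ 3.12 N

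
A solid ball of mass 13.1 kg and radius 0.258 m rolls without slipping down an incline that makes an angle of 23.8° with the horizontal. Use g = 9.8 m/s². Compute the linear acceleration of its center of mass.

a ≈ 2.82 m/s²

Translation along the incline: Mg sinθ − f = Ma.
Rotation about the center: fR = Iα with I = (2/5)MR². No-slip gives a = αR, so f = (I/R²)a = (2/5)M a.
Substituting: Mg sinθ = (1 + 0.4000)Ma, so a = g sinθ/(1 + 0.4000) = (9.8) sin 23.8° / 1.400 = 2.825 m/s².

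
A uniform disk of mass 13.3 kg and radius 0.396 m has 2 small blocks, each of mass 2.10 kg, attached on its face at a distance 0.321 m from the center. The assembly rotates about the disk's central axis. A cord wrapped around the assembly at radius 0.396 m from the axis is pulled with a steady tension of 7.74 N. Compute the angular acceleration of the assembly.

α ≈ 2.08 rad/s²

I_disk = ½MR² = ½(13.3)(0.396)² = 1.043 kg·m².
I_blocks = 2·m·r² = 2(2.10)(0.321)² = 0.4328 kg·m².
Total I = 1.476 kg·m².
τ = F r = (7.74)(0.396) = 3.065 N·m.
α = τ/I = 3.065/1.476 = 2.077 rad/s².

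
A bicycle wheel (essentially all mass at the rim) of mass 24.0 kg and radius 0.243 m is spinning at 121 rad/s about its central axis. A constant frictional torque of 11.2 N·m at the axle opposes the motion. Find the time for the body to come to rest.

t ≈ 15.3 s

I = MR² = (24.0)(0.243)² = 1.417 kg·m².
The net torque has magnitude 11.2 N·m, opposing ω.
|α| = τ/I = 11.20/1.417 = 7.903 rad/s² (deceleration).
0 = ω₀ − |α|t ⇒ t = ω₀/|α| = 121/7.903 = 15.31 s.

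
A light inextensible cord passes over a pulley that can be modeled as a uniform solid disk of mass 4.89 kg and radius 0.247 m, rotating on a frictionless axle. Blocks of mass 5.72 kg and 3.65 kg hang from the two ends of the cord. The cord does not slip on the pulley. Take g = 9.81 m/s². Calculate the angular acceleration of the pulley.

I = ½MR² = (1/2)(4.89)(0.247)² = 0.1492 kg·m².
Heavier block: m₁g − T₁ = m₁a. Lighter block: T₂ − m₂g = m₂a.
Pulley: (T₁ − T₂)R = Iα = I(a/R), so T₁ − T₂ = (I/R²)a = (1/2)M_p a = 2.445·a.
Adding the three: (m₁ − m₂)g = (m₁ + m₂ + 2.445)a, so a = (5.72 − 3.65)(9.81)/(5.72 + 3.65 + 2.445) = 1.719 m/s².
α = a/R = 1.719/0.247 = 6.958 rad/s².

α ≈ 6.96 rad/s²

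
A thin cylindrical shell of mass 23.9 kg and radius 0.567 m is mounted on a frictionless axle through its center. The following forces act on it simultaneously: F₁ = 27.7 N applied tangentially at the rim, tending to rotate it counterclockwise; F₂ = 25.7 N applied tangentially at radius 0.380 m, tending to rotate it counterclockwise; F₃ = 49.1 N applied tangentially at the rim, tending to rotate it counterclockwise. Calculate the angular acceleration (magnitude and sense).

I = MR² = (23.9)(0.567)² = 7.684 kg·m².
Taking counterclockwise as positive: τ₁ = +(27.7)(0.567) = +15.71 N·m; τ₂ = +(25.7)(0.380) = +9.766 N·m; τ₃ = +(49.1)(0.567) = +27.84 N·m.
Net torque τ = 53.31 N·m.
α = τ/I = 53.31/7.684 = 6.938 rad/s².

α ≈ 6.94 rad/s², counterclockwise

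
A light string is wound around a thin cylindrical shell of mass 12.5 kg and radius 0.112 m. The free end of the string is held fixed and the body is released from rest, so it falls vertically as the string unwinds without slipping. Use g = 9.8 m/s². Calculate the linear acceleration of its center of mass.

Translation: Mg − T = Ma. Rotation about the center: TR = Iα with I = MR².
With a = αR: T = (I/R²)a = M a, so Mg = (1 + 1.000)Ma.
a = g/(1 + 1.000) = 9.8/2.000 = 4.900 m/s².

a ≈ 4.90 m/s²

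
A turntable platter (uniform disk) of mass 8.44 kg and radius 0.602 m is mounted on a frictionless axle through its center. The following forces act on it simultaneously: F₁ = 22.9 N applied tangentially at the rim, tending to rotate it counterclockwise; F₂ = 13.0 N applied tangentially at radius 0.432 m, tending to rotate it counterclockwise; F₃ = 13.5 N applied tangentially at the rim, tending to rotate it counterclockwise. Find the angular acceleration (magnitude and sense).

I = ½MR² = (1/2)(8.44)(0.602)² = 1.529 kg·m².
Taking counterclockwise as positive: τ₁ = +(22.9)(0.602) = +13.79 N·m; τ₂ = +(13.0)(0.432) = +5.616 N·m; τ₃ = +(13.5)(0.602) = +8.127 N·m.
Net torque τ = 27.53 N·m.
α = τ/I = 27.53/1.529 = 18.00 rad/s².

α ≈ 18.0 rad/s², counterclockwise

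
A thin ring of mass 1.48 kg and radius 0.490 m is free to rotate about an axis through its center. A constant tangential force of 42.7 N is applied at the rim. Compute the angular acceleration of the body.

I = MR² = (1.48)(0.490)² = 0.3553 kg·m².
τ = F R = (42.7)(0.490) = 20.92 N·m.
From τ = Iα: α = 20.92/0.3553 = 58.88 rad/s².

α ≈ 58.9 rad/s²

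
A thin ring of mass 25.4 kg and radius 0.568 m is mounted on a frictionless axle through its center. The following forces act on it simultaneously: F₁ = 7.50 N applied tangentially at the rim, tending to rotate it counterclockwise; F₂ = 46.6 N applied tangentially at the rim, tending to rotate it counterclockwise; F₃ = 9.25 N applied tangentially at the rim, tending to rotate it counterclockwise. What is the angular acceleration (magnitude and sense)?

I = MR² = (25.4)(0.568)² = 8.195 kg·m².
Taking counterclockwise as positive: τ₁ = +(7.50)(0.568) = +4.260 N·m; τ₂ = +(46.6)(0.568) = +26.47 N·m; τ₃ = +(9.25)(0.568) = +5.254 N·m.
Net torque τ = 35.98 N·m.
α = τ/I = 35.98/8.195 = 4.391 rad/s².

α ≈ 4.39 rad/s², counterclockwise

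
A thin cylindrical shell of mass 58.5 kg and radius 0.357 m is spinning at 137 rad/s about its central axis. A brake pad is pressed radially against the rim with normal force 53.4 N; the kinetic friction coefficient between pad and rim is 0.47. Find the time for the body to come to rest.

t ≈ 114 s

I = MR² = (58.5)(0.357)² = 7.456 kg·m².
Friction force f = μN = (0.47)(53.4) = 25.10 N at the rim; torque magnitude τ = fR = 8.960 N·m, opposing ω.
|α| = τ/I = 8.960/7.456 = 1.202 rad/s² (deceleration).
0 = ω₀ − |α|t ⇒ t = ω₀/|α| = 137/1.202 = 114.0 s.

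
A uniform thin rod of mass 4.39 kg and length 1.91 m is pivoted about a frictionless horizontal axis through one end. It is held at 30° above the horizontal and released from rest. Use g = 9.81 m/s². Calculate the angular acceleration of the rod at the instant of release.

About the pivot, I = (1/3)ML² = (1/3)(4.39)(1.91)² = 5.338 kg·m².
The weight acts at the center, a distance L/2 = 0.9550 m from the pivot; τ = Mg(L/2) cos 30° = 35.62 N·m.
α = τ/I = 35.62/5.338 = 6.672 rad/s².

α ≈ 6.67 rad/s²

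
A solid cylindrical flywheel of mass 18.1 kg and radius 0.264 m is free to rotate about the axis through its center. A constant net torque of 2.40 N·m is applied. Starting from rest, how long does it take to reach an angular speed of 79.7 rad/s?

I = ½MR² = (1/2)(18.1)(0.264)² = 0.6307 kg·m².
α = τ/I = 2.40/0.6307 = 3.805 rad/s².
ω = αt ⇒ t = ω/α = 79.7/3.805 = 20.95 s.

t ≈ 20.9 s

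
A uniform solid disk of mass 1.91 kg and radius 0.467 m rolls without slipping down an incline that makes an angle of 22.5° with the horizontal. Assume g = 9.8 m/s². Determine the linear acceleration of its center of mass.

a ≈ 2.50 m/s²

Translation along the incline: Mg sinθ − f = Ma.
Rotation about the center: fR = Iα with I = ½MR². No-slip gives a = αR, so f = (I/R²)a = (1/2)M a.
Substituting: Mg sinθ = (1 + 0.5000)Ma, so a = g sinθ/(1 + 0.5000) = (9.8) sin 22.5° / 1.500 = 2.500 m/s².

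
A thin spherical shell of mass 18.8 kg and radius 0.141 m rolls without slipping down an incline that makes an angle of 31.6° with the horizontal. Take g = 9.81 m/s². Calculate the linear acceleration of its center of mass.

a ≈ 3.08 m/s²

Translation along the incline: Mg sinθ − f = Ma.
Rotation about the center: fR = Iα with I = (2/3)MR². No-slip gives a = αR, so f = (I/R²)a = (2/3)M a.
Substituting: Mg sinθ = (1 + 0.6667)Ma, so a = g sinθ/(1 + 0.6667) = (9.81) sin 31.6° / 1.667 = 3.084 m/s².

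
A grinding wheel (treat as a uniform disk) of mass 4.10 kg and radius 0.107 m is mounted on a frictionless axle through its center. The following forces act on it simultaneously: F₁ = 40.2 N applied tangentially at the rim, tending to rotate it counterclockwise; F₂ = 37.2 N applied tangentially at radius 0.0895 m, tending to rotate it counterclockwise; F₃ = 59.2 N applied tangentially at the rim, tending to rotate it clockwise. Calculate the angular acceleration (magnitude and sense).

I = ½MR² = (1/2)(4.10)(0.107)² = 0.02347 kg·m².
Taking counterclockwise as positive: τ₁ = +(40.2)(0.107) = +4.301 N·m; τ₂ = +(37.2)(0.0895) = +3.329 N·m; τ₃ = −(59.2)(0.107) = −6.334 N·m.
Net torque τ = 1.296 N·m.
α = τ/I = 1.296/0.02347 = 55.24 rad/s².

α ≈ 55.2 rad/s², counterclockwise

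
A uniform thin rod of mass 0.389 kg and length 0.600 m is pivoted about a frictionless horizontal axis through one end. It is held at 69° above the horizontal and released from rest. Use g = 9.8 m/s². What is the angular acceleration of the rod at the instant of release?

About the pivot, I = (1/3)ML² = (1/3)(0.389)(0.600)² = 0.04668 kg·m².
The weight acts at the center, a distance L/2 = 0.3000 m from the pivot; τ = Mg(L/2) cos 69° = 0.4099 N·m.
α = τ/I = 0.4099/0.04668 = 8.780 rad/s².

α ≈ 8.78 rad/s²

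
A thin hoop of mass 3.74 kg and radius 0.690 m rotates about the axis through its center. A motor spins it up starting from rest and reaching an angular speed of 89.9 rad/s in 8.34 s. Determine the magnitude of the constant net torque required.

τ ≈ 19.2 N·m

I = MR² = (3.74)(0.690)² = 1.781 kg·m².
α = Δω/Δt = (89.9 − 0)/8.34 = 10.78 rad/s².
τ = Iα = (1.781)(10.78) = 19.19 N·m.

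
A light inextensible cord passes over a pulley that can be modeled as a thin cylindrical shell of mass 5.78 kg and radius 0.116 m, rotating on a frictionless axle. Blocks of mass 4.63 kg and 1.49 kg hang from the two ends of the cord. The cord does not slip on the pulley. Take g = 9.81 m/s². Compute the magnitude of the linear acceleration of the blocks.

a ≈ 2.59 m/s²

I = MR² = (5.78)(0.116)² = 0.07778 kg·m².
Heavier block: m₁g − T₁ = m₁a. Lighter block: T₂ − m₂g = m₂a.
Pulley: (T₁ − T₂)R = Iα = I(a/R), so T₁ − T₂ = (I/R²)a = 1·M_p a = 5.780·a.
Adding the three: (m₁ − m₂)g = (m₁ + m₂ + 5.780)a, so a = (4.63 − 1.49)(9.81)/(4.63 + 1.49 + 5.780) = 2.589 m/s².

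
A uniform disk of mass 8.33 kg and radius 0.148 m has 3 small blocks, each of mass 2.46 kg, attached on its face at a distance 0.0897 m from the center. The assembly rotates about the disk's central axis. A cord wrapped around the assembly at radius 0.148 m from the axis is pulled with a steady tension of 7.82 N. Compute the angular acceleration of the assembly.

α ≈ 7.68 rad/s²

I_disk = ½MR² = ½(8.33)(0.148)² = 0.09123 kg·m².
I_blocks = 3·m·r² = 3(2.46)(0.0897)² = 0.05938 kg·m².
Total I = 0.1506 kg·m².
τ = F r = (7.82)(0.148) = 1.157 N·m.
α = τ/I = 1.157/0.1506 = 7.684 rad/s².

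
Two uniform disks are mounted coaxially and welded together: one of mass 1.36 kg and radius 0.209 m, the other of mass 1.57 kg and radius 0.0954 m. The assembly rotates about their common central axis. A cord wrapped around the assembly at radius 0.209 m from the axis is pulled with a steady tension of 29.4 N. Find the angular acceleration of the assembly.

I = ½M₁R₁² + ½M₂R₂² = ½(1.36)(0.209)² + ½(1.57)(0.0954)² = 0.03685 kg·m².
τ = F r = (29.4)(0.209) = 6.145 N·m.
α = τ/I = 6.145/0.03685 = 166.8 rad/s².

α ≈ 167 rad/s²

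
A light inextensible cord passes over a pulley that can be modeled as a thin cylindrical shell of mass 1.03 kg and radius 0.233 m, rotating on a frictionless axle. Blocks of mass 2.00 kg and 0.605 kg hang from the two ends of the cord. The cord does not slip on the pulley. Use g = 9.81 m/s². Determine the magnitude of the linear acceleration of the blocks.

I = MR² = (1.03)(0.233)² = 0.05592 kg·m².
Heavier block: m₁g − T₁ = m₁a. Lighter block: T₂ − m₂g = m₂a.
Pulley: (T₁ − T₂)R = Iα = I(a/R), so T₁ − T₂ = (I/R²)a = 1·M_p a = 1.030·a.
Adding the three: (m₁ − m₂)g = (m₁ + m₂ + 1.030)a, so a = (2.00 − 0.605)(9.81)/(2.00 + 0.605 + 1.030) = 3.765 m/s².

a ≈ 3.76 m/s²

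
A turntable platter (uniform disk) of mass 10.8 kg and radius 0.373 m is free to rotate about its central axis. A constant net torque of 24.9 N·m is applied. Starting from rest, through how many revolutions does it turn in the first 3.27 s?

I = ½MR² = (1/2)(10.8)(0.373)² = 0.7513 kg·m².
α = τ/I = 24.9/0.7513 = 33.14 rad/s².
θ = ½αt² = ½(33.14)(3.27)² = 177.2 rad.
Revolutions = θ/(2π) = 28.20.

≈ 28.2 revolutions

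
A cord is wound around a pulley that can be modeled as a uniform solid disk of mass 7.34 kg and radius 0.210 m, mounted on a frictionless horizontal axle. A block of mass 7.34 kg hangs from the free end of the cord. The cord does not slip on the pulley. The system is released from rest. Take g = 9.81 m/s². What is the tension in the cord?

T ≈ 24.0 N

I = ½MR² = (1/2)(7.34)(0.210)² = 0.1618 kg·m².
Block: mg − T = ma. Pulley: TR = Iα. No-slip: a = αR, so T = (I/R²)a = 3.670·a.
Then mg = (m + 3.670)a, so a = (7.34)(9.81)/(7.34 + 3.670) = 6.540 m/s².
T = 3.670·a = 24.00 N.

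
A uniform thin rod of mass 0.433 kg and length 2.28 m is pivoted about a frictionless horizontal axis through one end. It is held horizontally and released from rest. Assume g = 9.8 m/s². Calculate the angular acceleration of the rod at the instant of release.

α ≈ 6.45 rad/s²

About the pivot, I = (1/3)ML² = (1/3)(0.433)(2.28)² = 0.7503 kg·m².
The weight acts at the center, a distance L/2 = 1.140 m from the pivot; τ = Mg(L/2) = 4.837 N·m.
α = τ/I = 4.837/0.7503 = 6.447 rad/s².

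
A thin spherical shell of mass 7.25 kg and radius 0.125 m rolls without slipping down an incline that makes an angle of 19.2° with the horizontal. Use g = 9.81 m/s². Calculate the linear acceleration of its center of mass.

a ≈ 1.94 m/s²

Translation along the incline: Mg sinθ − f = Ma.
Rotation about the center: fR = Iα with I = (2/3)MR². No-slip gives a = αR, so f = (I/R²)a = (2/3)M a.
Substituting: Mg sinθ = (1 + 0.6667)Ma, so a = g sinθ/(1 + 0.6667) = (9.81) sin 19.2° / 1.667 = 1.936 m/s².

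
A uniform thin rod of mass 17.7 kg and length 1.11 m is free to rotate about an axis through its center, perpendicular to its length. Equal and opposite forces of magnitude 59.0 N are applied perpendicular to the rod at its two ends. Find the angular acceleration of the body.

α ≈ 36.0 rad/s²

I = (1/12)ML² = (1/12)(17.7)(1.11)² = 1.817 kg·m².
The couple gives τ = F·(L/2) + F·(L/2) = F L = (59.0)(1.11) = 65.49 N·m.
From τ = Iα: α = 65.49/1.817 = 36.04 rad/s².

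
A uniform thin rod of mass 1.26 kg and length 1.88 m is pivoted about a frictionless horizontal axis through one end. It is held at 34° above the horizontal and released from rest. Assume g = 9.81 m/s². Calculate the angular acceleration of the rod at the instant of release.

About the pivot, I = (1/3)ML² = (1/3)(1.26)(1.88)² = 1.484 kg·m².
The weight acts at the center, a distance L/2 = 0.9400 m from the pivot; τ = Mg(L/2) cos 34° = 9.633 N·m.
α = τ/I = 9.633/1.484 = 6.489 rad/s².

α ≈ 6.49 rad/s²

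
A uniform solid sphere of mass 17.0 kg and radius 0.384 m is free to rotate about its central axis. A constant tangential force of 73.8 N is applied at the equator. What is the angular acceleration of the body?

α ≈ 28.3 rad/s²

I = (2/5)MR² = (2/5)(17.0)(0.384)² = 1.003 kg·m².
τ = F R = (73.8)(0.384) = 28.34 N·m.
Newton's second law for rotation, τ = Iα, gives α = τ/I = 28.34/1.003 = 28.26 rad/s².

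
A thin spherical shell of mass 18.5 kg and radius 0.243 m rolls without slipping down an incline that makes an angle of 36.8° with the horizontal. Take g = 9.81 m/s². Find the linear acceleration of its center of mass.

Translation along the incline: Mg sinθ − f = Ma.
Rotation about the center: fR = Iα with I = (2/3)MR². No-slip gives a = αR, so f = (I/R²)a = (2/3)M a.
Substituting: Mg sinθ = (1 + 0.6667)Ma, so a = g sinθ/(1 + 0.6667) = (9.81) sin 36.8° / 1.667 = 3.526 m/s².

a ≈ 3.53 m/s²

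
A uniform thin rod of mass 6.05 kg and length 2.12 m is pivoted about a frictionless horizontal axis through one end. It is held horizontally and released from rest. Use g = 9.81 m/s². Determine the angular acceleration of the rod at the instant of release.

α ≈ 6.94 rad/s²

About the pivot, I = (1/3)ML² = (1/3)(6.05)(2.12)² = 9.064 kg·m².
The weight acts at the center, a distance L/2 = 1.060 m from the pivot; τ = Mg(L/2) = 62.91 N·m.
α = τ/I = 62.91/9.064 = 6.941 rad/s².
(Equivalently α = (3g/(2L)) = 6.941 rad/s².)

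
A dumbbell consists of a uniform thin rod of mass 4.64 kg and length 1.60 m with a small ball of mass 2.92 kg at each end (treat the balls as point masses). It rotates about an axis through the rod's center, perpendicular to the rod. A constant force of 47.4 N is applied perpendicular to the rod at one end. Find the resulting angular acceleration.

I_rod = (1/12)ML² = (1/12)(4.64)(1.60)² = 0.9899 kg·m².
I_balls = 2·m·(L/2)² = 2(2.92)(0.8000)² = 3.738 kg·m².
Total I = 4.727 kg·m².
τ = F·(L/2) = (47.4)(0.800) = 37.92 N·m.
α = τ/I = 37.92/4.727 = 8.021 rad/s².

α ≈ 8.02 rad/s²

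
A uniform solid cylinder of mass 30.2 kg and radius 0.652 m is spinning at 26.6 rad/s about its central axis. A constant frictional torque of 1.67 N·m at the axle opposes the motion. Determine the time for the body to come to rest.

t ≈ 102 s

I = ½MR² = (1/2)(30.2)(0.652)² = 6.419 kg·m².
The net torque has magnitude 1.67 N·m, opposing ω.
|α| = τ/I = 1.670/6.419 = 0.2602 rad/s² (deceleration).
0 = ω₀ − |α|t ⇒ t = ω₀/|α| = 26.6/0.2602 = 102.2 s.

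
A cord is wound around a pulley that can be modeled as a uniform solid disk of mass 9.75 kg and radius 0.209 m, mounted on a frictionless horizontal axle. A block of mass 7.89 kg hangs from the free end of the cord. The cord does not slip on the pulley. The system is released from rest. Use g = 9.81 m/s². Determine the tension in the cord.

T ≈ 29.6 N

I = ½MR² = (1/2)(9.75)(0.209)² = 0.2129 kg·m².
Block: mg − T = ma. Pulley: TR = Iα. No-slip: a = αR, so T = (I/R²)a = 4.875·a.
Then mg = (m + 4.875)a, so a = (7.89)(9.81)/(7.89 + 4.875) = 6.064 m/s².
T = 4.875·a = 29.56 N.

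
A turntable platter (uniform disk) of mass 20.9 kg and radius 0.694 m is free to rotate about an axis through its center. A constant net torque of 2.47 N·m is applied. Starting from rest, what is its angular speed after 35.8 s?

ω ≈ 17.6 rad/s

I = ½MR² = (1/2)(20.9)(0.694)² = 5.033 kg·m².
α = τ/I = 2.47/5.033 = 0.4908 rad/s².
ω = ω₀ + αt = 0 + (0.4908)(35.8) = 17.57 rad/s.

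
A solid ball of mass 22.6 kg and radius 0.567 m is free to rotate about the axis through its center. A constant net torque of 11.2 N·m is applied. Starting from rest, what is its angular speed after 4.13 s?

ω ≈ 15.9 rad/s

I = (2/5)MR² = (2/5)(22.6)(0.567)² = 2.906 kg·m².
α = τ/I = 11.2/2.906 = 3.854 rad/s².
ω = ω₀ + αt = 0 + (3.854)(4.13) = 15.92 rad/s.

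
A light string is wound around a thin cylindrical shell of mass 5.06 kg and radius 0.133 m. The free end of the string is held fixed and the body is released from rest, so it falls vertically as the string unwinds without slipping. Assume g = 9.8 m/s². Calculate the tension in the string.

T ≈ 24.8 N

Translation: Mg − T = Ma. Rotation about the center: TR = Iα with I = MR².
With a = αR: T = (I/R²)a = M a, so Mg = (1 + 1.000)Ma.
a = g/(1 + 1.000) = 9.8/2.000 = 4.900 m/s².
T = 1.000·M·a = (1.000)(5.06)(4.900) = 24.79 N.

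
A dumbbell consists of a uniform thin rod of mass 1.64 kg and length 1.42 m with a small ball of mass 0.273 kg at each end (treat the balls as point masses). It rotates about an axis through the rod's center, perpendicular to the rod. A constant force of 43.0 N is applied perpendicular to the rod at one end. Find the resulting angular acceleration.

α ≈ 55.4 rad/s²

I_rod = (1/12)ML² = (1/12)(1.64)(1.42)² = 0.2756 kg·m².
I_balls = 2·m·(L/2)² = 2(0.273)(0.7100)² = 0.2752 kg·m².
Total I = 0.5508 kg·m².
τ = F·(L/2) = (43.0)(0.710) = 30.53 N·m.
α = τ/I = 30.53/0.5508 = 55.43 rad/s².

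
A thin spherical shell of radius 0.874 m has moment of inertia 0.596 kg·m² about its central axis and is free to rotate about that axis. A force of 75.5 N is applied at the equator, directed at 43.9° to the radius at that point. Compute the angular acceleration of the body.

α ≈ 76.8 rad/s²

Only the tangential component produces torque: τ = F R sinθ = (75.5)(0.874) sin 43.9° = 45.76 N·m.
Newton's second law for rotation, τ = Iα, gives α = τ/I = 45.76/0.5960 = 76.77 rad/s².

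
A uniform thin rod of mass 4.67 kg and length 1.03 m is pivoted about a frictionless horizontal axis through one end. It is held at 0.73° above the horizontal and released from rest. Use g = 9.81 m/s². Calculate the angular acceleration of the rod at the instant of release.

About the pivot, I = (1/3)ML² = (1/3)(4.67)(1.03)² = 1.651 kg·m².
The weight acts at the center, a distance L/2 = 0.5150 m from the pivot; τ = Mg(L/2) cos 0.73° = 23.59 N·m.
α = τ/I = 23.59/1.651 = 14.29 rad/s².

α ≈ 14.3 rad/s²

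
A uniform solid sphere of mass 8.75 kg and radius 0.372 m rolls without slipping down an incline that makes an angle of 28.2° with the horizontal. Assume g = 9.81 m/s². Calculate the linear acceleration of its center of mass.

a ≈ 3.31 m/s²

Translation along the incline: Mg sinθ − f = Ma.
Rotation about the center: fR = Iα with I = (2/5)MR². No-slip gives a = αR, so f = (I/R²)a = (2/5)M a.
Substituting: Mg sinθ = (1 + 0.4000)Ma, so a = g sinθ/(1 + 0.4000) = (9.81) sin 28.2° / 1.400 = 3.311 m/s².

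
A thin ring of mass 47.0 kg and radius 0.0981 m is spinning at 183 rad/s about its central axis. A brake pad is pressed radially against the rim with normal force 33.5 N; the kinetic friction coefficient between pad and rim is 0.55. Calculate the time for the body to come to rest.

I = MR² = (47.0)(0.0981)² = 0.4523 kg·m².
Friction force f = μN = (0.55)(33.5) = 18.43 N at the rim; torque magnitude τ = fR = 1.807 N·m, opposing ω.
|α| = τ/I = 1.807/0.4523 = 3.996 rad/s² (deceleration).
0 = ω₀ − |α|t ⇒ t = ω₀/|α| = 183/3.996 = 45.79 s.

t ≈ 45.8 s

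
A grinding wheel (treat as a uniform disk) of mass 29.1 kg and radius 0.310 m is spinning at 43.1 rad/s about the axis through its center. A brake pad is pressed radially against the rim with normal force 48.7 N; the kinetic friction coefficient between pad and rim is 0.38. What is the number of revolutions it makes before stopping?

I = ½MR² = (1/2)(29.1)(0.310)² = 1.398 kg·m².
Friction force f = μN = (0.38)(48.7) = 18.51 N at the rim; torque magnitude τ = fR = 5.737 N·m, opposing ω.
|α| = τ/I = 5.737/1.398 = 4.103 rad/s² (deceleration).
ω² = ω₀² − 2|α|θ with ω = 0 ⇒ θ = ω₀²/(2|α|) = 226.4 rad = 36.03 rev.

≈ 36.0 revolutions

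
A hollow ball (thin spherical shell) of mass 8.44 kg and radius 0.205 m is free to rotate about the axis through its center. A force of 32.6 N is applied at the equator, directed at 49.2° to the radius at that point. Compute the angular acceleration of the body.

I = (2/3)MR² = (2/3)(8.44)(0.205)² = 0.2365 kg·m².
Only the tangential component produces torque: τ = F R sinθ = (32.6)(0.205) sin 49.2° = 5.059 N·m.
Newton's second law for rotation, τ = Iα, gives α = τ/I = 5.059/0.2365 = 21.39 rad/s².

α ≈ 21.4 rad/s²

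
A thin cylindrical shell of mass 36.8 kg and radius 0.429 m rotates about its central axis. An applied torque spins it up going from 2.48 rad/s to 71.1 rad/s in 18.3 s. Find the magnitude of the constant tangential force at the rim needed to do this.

F ≈ 59.2 N

I = MR² = (36.8)(0.429)² = 6.773 kg·m².
α = Δω/Δt = (71.1 − 2.48)/18.3 = 3.750 rad/s².
The required torque is τ = Iα = (6.773)(3.750) = 25.40 N·m.
A tangential force at the rim gives τ = FR, so F = τ/R = 25.40/0.429 = 59.20 N.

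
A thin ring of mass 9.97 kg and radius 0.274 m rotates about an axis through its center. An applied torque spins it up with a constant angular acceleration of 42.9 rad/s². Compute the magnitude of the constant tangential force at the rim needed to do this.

F ≈ 117 N

I = MR² = (9.97)(0.274)² = 0.7485 kg·m².
The required torque is τ = Iα = (0.7485)(42.90) = 32.11 N·m.
A tangential force at the rim gives τ = FR, so F = τ/R = 32.11/0.274 = 117.2 N.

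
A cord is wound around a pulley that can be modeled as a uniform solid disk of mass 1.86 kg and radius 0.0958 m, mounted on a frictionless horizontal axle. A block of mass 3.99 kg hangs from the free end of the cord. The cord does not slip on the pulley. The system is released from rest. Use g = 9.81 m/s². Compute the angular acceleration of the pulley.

I = ½MR² = (1/2)(1.86)(0.0958)² = 0.008535 kg·m².
Block: mg − T = ma. Pulley: TR = Iα. No-slip: a = αR, so T = (I/R²)a = 0.9300·a.
Then mg = (m + 0.9300)a, so a = (3.99)(9.81)/(3.99 + 0.9300) = 7.956 m/s².
α = a/R = 7.956/0.0958 = 83.04 rad/s².

α ≈ 83.0 rad/s²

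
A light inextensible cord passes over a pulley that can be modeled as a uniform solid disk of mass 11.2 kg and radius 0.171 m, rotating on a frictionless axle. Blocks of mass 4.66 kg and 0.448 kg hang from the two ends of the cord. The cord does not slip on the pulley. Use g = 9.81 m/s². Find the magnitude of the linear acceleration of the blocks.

a ≈ 3.86 m/s²

I = ½MR² = (1/2)(11.2)(0.171)² = 0.1637 kg·m².
Heavier block: m₁g − T₁ = m₁a. Lighter block: T₂ − m₂g = m₂a.
Pulley: (T₁ − T₂)R = Iα = I(a/R), so T₁ − T₂ = (I/R²)a = (1/2)M_p a = 5.600·a.
Adding the three: (m₁ − m₂)g = (m₁ + m₂ + 5.600)a, so a = (4.66 − 0.448)(9.81)/(4.66 + 0.448 + 5.600) = 3.859 m/s².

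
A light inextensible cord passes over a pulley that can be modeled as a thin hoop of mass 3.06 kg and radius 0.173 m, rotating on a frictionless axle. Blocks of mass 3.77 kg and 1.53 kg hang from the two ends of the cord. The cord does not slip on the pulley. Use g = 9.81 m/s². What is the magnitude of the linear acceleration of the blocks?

a ≈ 2.63 m/s²

I = MR² = (3.06)(0.173)² = 0.09158 kg·m².
Heavier block: m₁g − T₁ = m₁a. Lighter block: T₂ − m₂g = m₂a.
Pulley: (T₁ − T₂)R = Iα = I(a/R), so T₁ − T₂ = (I/R²)a = 1·M_p a = 3.060·a.
Adding the three: (m₁ − m₂)g = (m₁ + m₂ + 3.060)a, so a = (3.77 − 1.53)(9.81)/(3.77 + 1.53 + 3.060) = 2.629 m/s².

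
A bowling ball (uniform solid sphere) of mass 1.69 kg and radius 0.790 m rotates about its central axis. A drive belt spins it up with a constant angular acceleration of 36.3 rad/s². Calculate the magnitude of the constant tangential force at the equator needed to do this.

F ≈ 19.4 N

I = (2/5)MR² = (2/5)(1.69)(0.790)² = 0.4219 kg·m².
The required torque is τ = Iα = (0.4219)(36.30) = 15.31 N·m.
A tangential force at the equator gives τ = FR, so F = τ/R = 15.31/0.790 = 19.39 N.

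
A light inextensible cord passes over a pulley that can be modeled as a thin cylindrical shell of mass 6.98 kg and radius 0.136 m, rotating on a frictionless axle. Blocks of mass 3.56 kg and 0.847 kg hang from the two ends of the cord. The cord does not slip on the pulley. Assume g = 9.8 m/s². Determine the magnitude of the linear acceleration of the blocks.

a ≈ 2.33 m/s²

I = MR² = (6.98)(0.136)² = 0.1291 kg·m².
Heavier block: m₁g − T₁ = m₁a. Lighter block: T₂ − m₂g = m₂a.
Pulley: (T₁ − T₂)R = Iα = I(a/R), so T₁ − T₂ = (I/R²)a = 1·M_p a = 6.980·a.
Adding the three: (m₁ − m₂)g = (m₁ + m₂ + 6.980)a, so a = (3.56 − 0.847)(9.8)/(3.56 + 0.847 + 6.980) = 2.335 m/s².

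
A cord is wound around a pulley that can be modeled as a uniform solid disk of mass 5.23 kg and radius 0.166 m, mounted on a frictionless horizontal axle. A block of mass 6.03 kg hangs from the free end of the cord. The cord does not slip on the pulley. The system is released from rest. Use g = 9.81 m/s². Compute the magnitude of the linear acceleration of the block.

I = ½MR² = (1/2)(5.23)(0.166)² = 0.07206 kg·m².
Block: mg − T = ma. Pulley: TR = Iα. No-slip: a = αR, so T = (I/R²)a = 2.615·a.
Then mg = (m + 2.615)a, so a = (6.03)(9.81)/(6.03 + 2.615) = 6.843 m/s².

a ≈ 6.84 m/s²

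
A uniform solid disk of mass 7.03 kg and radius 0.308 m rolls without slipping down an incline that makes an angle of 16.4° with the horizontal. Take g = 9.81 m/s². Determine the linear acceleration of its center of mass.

Translation along the incline: Mg sinθ − f = Ma.
Rotation about the center: fR = Iα with I = ½MR². No-slip gives a = αR, so f = (I/R²)a = (1/2)M a.
Substituting: Mg sinθ = (1 + 0.5000)Ma, so a = g sinθ/(1 + 0.5000) = (9.81) sin 16.4° / 1.500 = 1.847 m/s².

a ≈ 1.85 m/s²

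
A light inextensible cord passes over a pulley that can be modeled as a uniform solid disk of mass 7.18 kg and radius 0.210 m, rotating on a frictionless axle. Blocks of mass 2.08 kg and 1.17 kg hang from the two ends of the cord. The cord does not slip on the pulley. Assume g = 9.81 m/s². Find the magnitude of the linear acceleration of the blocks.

I = ½MR² = (1/2)(7.18)(0.210)² = 0.1583 kg·m².
Heavier block: m₁g − T₁ = m₁a. Lighter block: T₂ − m₂g = m₂a.
Pulley: (T₁ − T₂)R = Iα = I(a/R), so T₁ − T₂ = (I/R²)a = (1/2)M_p a = 3.590·a.
Adding the three: (m₁ − m₂)g = (m₁ + m₂ + 3.590)a, so a = (2.08 − 1.17)(9.81)/(2.08 + 1.17 + 3.590) = 1.305 m/s².

a ≈ 1.31 m/s²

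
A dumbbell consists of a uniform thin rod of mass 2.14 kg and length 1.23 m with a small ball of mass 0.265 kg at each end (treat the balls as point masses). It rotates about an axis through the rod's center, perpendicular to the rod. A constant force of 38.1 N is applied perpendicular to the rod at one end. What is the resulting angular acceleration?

α ≈ 49.8 rad/s²

I_rod = (1/12)ML² = (1/12)(2.14)(1.23)² = 0.2698 kg·m².
I_balls = 2·m·(L/2)² = 2(0.265)(0.6150)² = 0.2005 kg·m².
Total I = 0.4703 kg·m².
τ = F·(L/2) = (38.1)(0.615) = 23.43 N·m.
α = τ/I = 23.43/0.4703 = 49.83 rad/s².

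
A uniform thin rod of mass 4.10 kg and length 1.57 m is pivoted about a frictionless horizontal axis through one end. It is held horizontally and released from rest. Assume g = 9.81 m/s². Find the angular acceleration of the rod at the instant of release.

About the pivot, I = (1/3)ML² = (1/3)(4.10)(1.57)² = 3.369 kg·m².
The weight acts at the center, a distance L/2 = 0.7850 m from the pivot; τ = Mg(L/2) = 31.57 N·m.
α = τ/I = 31.57/3.369 = 9.373 rad/s².
(Equivalently α = (3g/(2L)) = 9.373 rad/s².)

α ≈ 9.37 rad/s²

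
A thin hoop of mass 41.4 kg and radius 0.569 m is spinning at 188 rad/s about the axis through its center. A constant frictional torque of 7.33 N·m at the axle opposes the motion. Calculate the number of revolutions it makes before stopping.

I = MR² = (41.4)(0.569)² = 13.40 kg·m².
The net torque has magnitude 7.33 N·m, opposing ω.
|α| = τ/I = 7.330/13.40 = 0.5469 rad/s² (deceleration).
ω² = ω₀² − 2|α|θ with ω = 0 ⇒ θ = ω₀²/(2|α|) = 32320 rad = 5143 rev.

≈ 5140 revolutions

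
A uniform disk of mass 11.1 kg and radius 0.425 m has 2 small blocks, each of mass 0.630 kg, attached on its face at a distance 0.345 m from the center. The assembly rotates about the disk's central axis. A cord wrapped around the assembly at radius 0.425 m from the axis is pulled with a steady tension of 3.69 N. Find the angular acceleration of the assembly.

I_disk = ½MR² = ½(11.1)(0.425)² = 1.002 kg·m².
I_blocks = 2·m·r² = 2(0.630)(0.345)² = 0.1500 kg·m².
Total I = 1.152 kg·m².
τ = F r = (3.69)(0.425) = 1.568 N·m.
α = τ/I = 1.568/1.152 = 1.361 rad/s².

α ≈ 1.36 rad/s²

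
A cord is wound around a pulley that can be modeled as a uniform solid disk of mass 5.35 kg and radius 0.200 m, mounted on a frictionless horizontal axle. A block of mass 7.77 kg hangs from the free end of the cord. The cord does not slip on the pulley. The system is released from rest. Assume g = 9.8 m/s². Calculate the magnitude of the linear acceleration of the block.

a ≈ 7.29 m/s²

I = ½MR² = (1/2)(5.35)(0.200)² = 0.1070 kg·m².
Block: mg − T = ma. Pulley: TR = Iα. No-slip: a = αR, so T = (I/R²)a = 2.675·a.
Then mg = (m + 2.675)a, so a = (7.77)(9.8)/(7.77 + 2.675) = 7.290 m/s².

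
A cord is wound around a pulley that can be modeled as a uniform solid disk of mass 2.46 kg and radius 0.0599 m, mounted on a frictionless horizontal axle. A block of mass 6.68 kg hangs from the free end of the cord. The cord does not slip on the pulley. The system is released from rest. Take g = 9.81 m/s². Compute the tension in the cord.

I = ½MR² = (1/2)(2.46)(0.0599)² = 0.004413 kg·m².
Block: mg − T = ma. Pulley: TR = Iα. No-slip: a = αR, so T = (I/R²)a = 1.230·a.
Then mg = (m + 1.230)a, so a = (6.68)(9.81)/(6.68 + 1.230) = 8.285 m/s².
T = 1.230·a = 10.19 N.

T ≈ 10.2 N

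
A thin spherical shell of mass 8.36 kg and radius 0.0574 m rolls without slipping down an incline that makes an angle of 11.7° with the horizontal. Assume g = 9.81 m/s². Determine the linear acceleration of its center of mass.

Translation along the incline: Mg sinθ − f = Ma.
Rotation about the center: fR = Iα with I = (2/3)MR². No-slip gives a = αR, so f = (I/R²)a = (2/3)M a.
Substituting: Mg sinθ = (1 + 0.6667)Ma, so a = g sinθ/(1 + 0.6667) = (9.81) sin 11.7° / 1.667 = 1.194 m/s².

a ≈ 1.19 m/s²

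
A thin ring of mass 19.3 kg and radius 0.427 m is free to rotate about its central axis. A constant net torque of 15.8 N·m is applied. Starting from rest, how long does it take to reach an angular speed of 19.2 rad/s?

t ≈ 4.28 s

I = MR² = (19.3)(0.427)² = 3.519 kg·m².
α = τ/I = 15.8/3.519 = 4.490 rad/s².
ω = αt ⇒ t = ω/α = 19.2/4.490 = 4.276 s.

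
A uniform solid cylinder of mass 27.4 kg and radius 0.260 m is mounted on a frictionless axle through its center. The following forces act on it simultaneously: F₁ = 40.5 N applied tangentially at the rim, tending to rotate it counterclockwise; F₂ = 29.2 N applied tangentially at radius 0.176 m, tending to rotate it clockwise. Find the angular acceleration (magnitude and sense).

α ≈ 5.82 rad/s², counterclockwise

I = ½MR² = (1/2)(27.4)(0.260)² = 0.9261 kg·m².
Taking counterclockwise as positive: τ₁ = +(40.5)(0.260) = +10.53 N·m; τ₂ = −(29.2)(0.176) = −5.139 N·m.
Net torque τ = 5.391 N·m.
α = τ/I = 5.391/0.9261 = 5.821 rad/s².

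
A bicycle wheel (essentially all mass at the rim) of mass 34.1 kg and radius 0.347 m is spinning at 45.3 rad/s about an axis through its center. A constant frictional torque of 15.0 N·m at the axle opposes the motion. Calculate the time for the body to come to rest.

t ≈ 12.4 s

I = MR² = (34.1)(0.347)² = 4.106 kg·m².
The net torque has magnitude 15.0 N·m, opposing ω.
|α| = τ/I = 15.00/4.106 = 3.653 rad/s² (deceleration).
0 = ω₀ − |α|t ⇒ t = ω₀/|α| = 45.3/3.653 = 12.40 s.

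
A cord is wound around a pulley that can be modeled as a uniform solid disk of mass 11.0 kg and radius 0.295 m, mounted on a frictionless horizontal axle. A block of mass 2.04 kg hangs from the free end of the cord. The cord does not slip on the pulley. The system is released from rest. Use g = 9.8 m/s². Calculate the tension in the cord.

T ≈ 14.6 N

I = ½MR² = (1/2)(11.0)(0.295)² = 0.4786 kg·m².
Block: mg − T = ma. Pulley: TR = Iα. No-slip: a = αR, so T = (I/R²)a = 5.500·a.
Then mg = (m + 5.500)a, so a = (2.04)(9.8)/(2.04 + 5.500) = 2.651 m/s².
T = 5.500·a = 14.58 N.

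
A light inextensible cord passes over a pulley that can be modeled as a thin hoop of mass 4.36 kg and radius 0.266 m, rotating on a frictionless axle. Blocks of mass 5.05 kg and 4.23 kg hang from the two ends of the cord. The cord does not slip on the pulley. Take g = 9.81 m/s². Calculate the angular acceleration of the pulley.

I = MR² = (4.36)(0.266)² = 0.3085 kg·m².
Heavier block: m₁g − T₁ = m₁a. Lighter block: T₂ − m₂g = m₂a.
Pulley: (T₁ − T₂)R = Iα = I(a/R), so T₁ − T₂ = (I/R²)a = 1·M_p a = 4.360·a.
Adding the three: (m₁ − m₂)g = (m₁ + m₂ + 4.360)a, so a = (5.05 − 4.23)(9.81)/(5.05 + 4.23 + 4.360) = 0.5898 m/s².
α = a/R = 0.5898/0.266 = 2.217 rad/s².

α ≈ 2.22 rad/s²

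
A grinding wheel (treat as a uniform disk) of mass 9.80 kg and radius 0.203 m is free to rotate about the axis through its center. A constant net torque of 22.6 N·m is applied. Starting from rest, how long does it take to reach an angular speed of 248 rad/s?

I = ½MR² = (1/2)(9.80)(0.203)² = 0.2019 kg·m².
α = τ/I = 22.6/0.2019 = 111.9 rad/s².
ω = αt ⇒ t = ω/α = 248/111.9 = 2.216 s.

t ≈ 2.22 s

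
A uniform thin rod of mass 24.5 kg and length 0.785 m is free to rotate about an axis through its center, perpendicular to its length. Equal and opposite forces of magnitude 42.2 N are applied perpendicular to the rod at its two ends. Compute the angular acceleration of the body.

I = (1/12)ML² = (1/12)(24.5)(0.785)² = 1.258 kg·m².
The couple gives τ = F·(L/2) + F·(L/2) = F L = (42.2)(0.785) = 33.13 N·m.
From τ = Iα: α = 33.13/1.258 = 26.33 rad/s².

α ≈ 26.3 rad/s²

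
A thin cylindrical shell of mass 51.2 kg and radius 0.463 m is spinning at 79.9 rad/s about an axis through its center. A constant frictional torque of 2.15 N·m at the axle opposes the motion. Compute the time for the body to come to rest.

t ≈ 408 s

I = MR² = (51.2)(0.463)² = 10.98 kg·m².
The net torque has magnitude 2.15 N·m, opposing ω.
|α| = τ/I = 2.150/10.98 = 0.1959 rad/s² (deceleration).
0 = ω₀ − |α|t ⇒ t = ω₀/|α| = 79.9/0.1959 = 407.9 s.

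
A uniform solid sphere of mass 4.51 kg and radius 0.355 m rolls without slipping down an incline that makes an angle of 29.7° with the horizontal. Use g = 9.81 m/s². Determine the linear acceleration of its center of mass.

a ≈ 3.47 m/s²

Translation along the incline: Mg sinθ − f = Ma.
Rotation about the center: fR = Iα with I = (2/5)MR². No-slip gives a = αR, so f = (I/R²)a = (2/5)M a.
Substituting: Mg sinθ = (1 + 0.4000)Ma, so a = g sinθ/(1 + 0.4000) = (9.81) sin 29.7° / 1.400 = 3.472 m/s².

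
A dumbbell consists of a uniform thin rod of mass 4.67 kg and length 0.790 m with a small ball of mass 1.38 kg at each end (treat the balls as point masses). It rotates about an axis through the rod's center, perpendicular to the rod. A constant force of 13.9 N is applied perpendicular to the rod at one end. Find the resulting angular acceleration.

I_rod = (1/12)ML² = (1/12)(4.67)(0.790)² = 0.2429 kg·m².
I_balls = 2·m·(L/2)² = 2(1.38)(0.3950)² = 0.4306 kg·m².
Total I = 0.6735 kg·m².
τ = F·(L/2) = (13.9)(0.395) = 5.491 N·m.
α = τ/I = 5.491/0.6735 = 8.152 rad/s².

α ≈ 8.15 rad/s²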